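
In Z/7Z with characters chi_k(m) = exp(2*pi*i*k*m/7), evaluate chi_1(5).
chi_1(5) = zeta_7^5 = exp(-4*I*pi/7)

Details: chi_1(5) = zeta_7^(1*5) = zeta_7^5. Since zeta_7^7 = 1, this equals zeta_7^5 = exp(2*pi*i*5/7) = exp(-4*I*pi/7).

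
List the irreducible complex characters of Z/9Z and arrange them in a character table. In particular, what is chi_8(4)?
Character table of Z/9Z (irreps indexed chi_0,...,chi_8 with chi_k(m) = zeta_9^(k*m), zeta_9 = exp(2*pi*i/9)):
  irrep \ class  {0} (size 1)  {1} (size 1)    {2} (size 1)    {3} (size 1)    {4} (size 1)    {5} (size 1)    {6} (size 1)    {7} (size 1)    {8} (size 1)  
  chi_0          1             1               1               1               1               1               1               1               1             
  chi_1          1             exp(2*I*pi/9)   exp(4*I*pi/9)   exp(2*I*pi/3)   exp(8*I*pi/9)   exp(-8*I*pi/9)  exp(-2*I*pi/3)  exp(-4*I*pi/9)  exp(-2*I*pi/9)
  chi_2          1             exp(4*I*pi/9)   exp(8*I*pi/9)   exp(-2*I*pi/3)  exp(-2*I*pi/9)  exp(2*I*pi/9)   exp(2*I*pi/3)   exp(-8*I*pi/9)  exp(-4*I*pi/9)
  chi_3          1             exp(2*I*pi/3)   exp(-2*I*pi/3)  1               exp(2*I*pi/3)   exp(-2*I*pi/3)  1               exp(2*I*pi/3)   exp(-2*I*pi/3)
  chi_4          1             exp(8*I*pi/9)   exp(-2*I*pi/9)  exp(2*I*pi/3)   exp(-4*I*pi/9)  exp(4*I*pi/9)   exp(-2*I*pi/3)  exp(2*I*pi/9)   exp(-8*I*pi/9)
  chi_5          1             exp(-8*I*pi/9)  exp(2*I*pi/9)   exp(-2*I*pi/3)  exp(4*I*pi/9)   exp(-4*I*pi/9)  exp(2*I*pi/3)   exp(-2*I*pi/9)  exp(8*I*pi/9) 
  chi_6          1             exp(-2*I*pi/3)  exp(2*I*pi/3)   1               exp(-2*I*pi/3)  exp(2*I*pi/3)   1               exp(-2*I*pi/3)  exp(2*I*pi/3) 
  chi_7          1             exp(-4*I*pi/9)  exp(-8*I*pi/9)  exp(2*I*pi/3)   exp(2*I*pi/9)   exp(-2*I*pi/9)  exp(-2*I*pi/3)  exp(8*I*pi/9)   exp(4*I*pi/9) 
  chi_8          1             exp(-2*I*pi/9)  exp(-4*I*pi/9)  exp(-2*I*pi/3)  exp(-8*I*pi/9)  exp(8*I*pi/9)   exp(2*I*pi/3)   exp(4*I*pi/9)   exp(2*I*pi/9) 

Spot check: chi_8(4) = zeta_9^(8*4) = zeta_9^32 = exp(-8*I*pi/9).

Working: Z/9Z is abelian, so all 9 irreducible complex representations are 1-dimensional. They are given by chi_k(m) = zeta_9^(k*m) for k = 0,...,8. Row orthogonality: sum_m chi_k(m) conj(chi_l(m)) = 9 * [k = l].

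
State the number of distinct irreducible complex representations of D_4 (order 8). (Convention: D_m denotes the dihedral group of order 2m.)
5

Details: The number of irreducible complex representations of a finite group equals its number of conjugacy classes. D_4 has 5 conjugacy classes (n/2 + 3 for n even), so D_4 (order 8) has exactly 5 irreducible complex representations.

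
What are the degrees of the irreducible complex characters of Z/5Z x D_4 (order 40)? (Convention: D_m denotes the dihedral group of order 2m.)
Dimensions: 1, 1, 1, 1, 1, 1, 1, 1, 1, 1, 1, 1, 1, 1, 1, 1, 1, 1, 1, 1, 2, 2, 2, 2, 2

Solution. There are 25 irreducibles (= number of conjugacy classes). Their dimensions d_i satisfy sum d_i^2 = |G| = 40: 1 + 1 + 1 + 1 + 1 + 1 + 1 + 1 + 1 + 1 + 1 + 1 + 1 + 1 + 1 + 1 + 1 + 1 + 1 + 1 + 4 + 4 + 4 + 4 + 4 = 40. (For the product with Z/5Z: each of the 5 1-dim characters of Z/5Z tensors with each irrep of D_4, giving 5 copies of each D_4-dimension.)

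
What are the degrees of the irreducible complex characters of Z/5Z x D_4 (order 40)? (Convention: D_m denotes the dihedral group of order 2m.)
Dimensions: 1, 1, 1, 1, 1, 1, 1, 1, 1, 1, 1, 1, 1, 1, 1, 1, 1, 1, 1, 1, 2, 2, 2, 2, 2

Explanation: There are 25 irreducibles (= number of conjugacy classes). Their dimensions d_i satisfy sum d_i^2 = |G| = 40: 1 + 1 + 1 + 1 + 1 + 1 + 1 + 1 + 1 + 1 + 1 + 1 + 1 + 1 + 1 + 1 + 1 + 1 + 1 + 1 + 4 + 4 + 4 + 4 + 4 = 40. (For the product with Z/5Z: each of the 5 1-dim characters of Z/5Z tensors with each irrep of D_4, giving 5 copies of each D_4-dimension.)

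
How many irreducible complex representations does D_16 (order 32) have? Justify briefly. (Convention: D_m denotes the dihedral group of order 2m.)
11

Working: The number of irreducible complex representations of a finite group equals its number of conjugacy classes. D_16 has 11 conjugacy classes (n/2 + 3 for n even), so D_16 (order 32) has exactly 11 irreducible complex representations.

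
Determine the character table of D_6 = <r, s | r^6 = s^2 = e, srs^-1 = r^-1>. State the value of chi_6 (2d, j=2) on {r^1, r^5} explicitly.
Conjugacy classes: {e} of size 1, {r^3} of size 1, {r^1, r^5} of size 2, {r^2, r^4} of size 2, {s, sr^2, ...} of size 3, {sr, sr^3, ...} of size 3.
Character table:
  irrep \ class              {e} (size 1)  {r^3} (size 1)  {r^1, r^5} (size 2)  {r^2, r^4} (size 2)  {s, sr^2, ...} (size 3)  {sr, sr^3, ...} (size 3)
  chi_1 (triv)               1             1               1                    1                    1                        1                       
  chi_2 (sign: r->1, s->-1)  1             1               1                    1                    -1                       -1                      
  chi_3 (r->-1, s->1)        1             -1              -1                   1                    1                        -1                      
  chi_4 (r->-1, s->-1)       1             -1              -1                   1                    -1                       1                       
  chi_5 (2d, j=1)            2             -2              1                    -1                   0                        0                       
  chi_6 (2d, j=2)            2             2               -1                   -1                   0                        0                       

Spot check: chi_6 (2d, j=2) on {r^1, r^5} = -1.

Working: D_6 has order 2*6 = 12 with 6 conjugacy classes, hence 6 irreducibles. Sum of squared dims 1 + 1 + 1 + 1 + 4 + 4 = 12 = |G|. Linear characters come from the abelianisation; the 2-dimensional irreps have character r^k -> 2*cos(2*pi*j*k/6), reflections -> 0.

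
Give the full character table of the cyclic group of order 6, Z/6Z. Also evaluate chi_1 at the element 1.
Character table of Z/6Z (irreps indexed chi_0,...,chi_5 with chi_k(m) = zeta_6^(k*m), zeta_6 = exp(2*pi*i/6)):
  irrep \ class  {0} (size 1)  {1} (size 1)    {2} (size 1)    {3} (size 1)  {4} (size 1)    {5} (size 1)  
  chi_0          1             1               1               1             1               1             
  chi_1          1             exp(I*pi/3)     exp(2*I*pi/3)   -1            exp(-2*I*pi/3)  exp(-I*pi/3)  
  chi_2          1             exp(2*I*pi/3)   exp(-2*I*pi/3)  1             exp(2*I*pi/3)   exp(-2*I*pi/3)
  chi_3          1             -1              1               -1            1               -1            
  chi_4          1             exp(-2*I*pi/3)  exp(2*I*pi/3)   1             exp(-2*I*pi/3)  exp(2*I*pi/3) 
  chi_5          1             exp(-I*pi/3)    exp(-2*I*pi/3)  -1            exp(2*I*pi/3)   exp(I*pi/3)   

Spot check: chi_1(1) = zeta_6^(1*1) = zeta_6^1 = exp(I*pi/3).

Z/6Z is abelian, so all 6 irreducible complex representations are 1-dimensional. They are given by chi_k(m) = zeta_6^(k*m) for k = 0,...,5. Row orthogonality: sum_m chi_k(m) conj(chi_l(m)) = 6 * [k = l].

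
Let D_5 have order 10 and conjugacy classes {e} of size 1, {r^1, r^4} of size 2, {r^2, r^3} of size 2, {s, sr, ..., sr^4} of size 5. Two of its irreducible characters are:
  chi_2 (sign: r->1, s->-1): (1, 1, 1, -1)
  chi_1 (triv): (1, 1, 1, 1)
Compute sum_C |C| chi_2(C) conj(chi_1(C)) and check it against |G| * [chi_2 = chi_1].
Sum = 0; so <chi_2, chi_1> = 0 (distinct irreducibles are orthogonal).

Argument: Compute term by term over conjugacy classes (|C| * chi_2(C) * conj(chi_1(C))):
  1*(1)*conj(1) + 2*(1)*conj(1) + 2*(1)*conj(1) + 5*(-1)*conj(1)
  = (1) + (2) + (2) + (-5)
  = 0.
Dividing by |G| = 10 gives 0/10 = 0, matching the row-orthogonality relation <chi_2, chi_1> = [chi_2 = chi_1].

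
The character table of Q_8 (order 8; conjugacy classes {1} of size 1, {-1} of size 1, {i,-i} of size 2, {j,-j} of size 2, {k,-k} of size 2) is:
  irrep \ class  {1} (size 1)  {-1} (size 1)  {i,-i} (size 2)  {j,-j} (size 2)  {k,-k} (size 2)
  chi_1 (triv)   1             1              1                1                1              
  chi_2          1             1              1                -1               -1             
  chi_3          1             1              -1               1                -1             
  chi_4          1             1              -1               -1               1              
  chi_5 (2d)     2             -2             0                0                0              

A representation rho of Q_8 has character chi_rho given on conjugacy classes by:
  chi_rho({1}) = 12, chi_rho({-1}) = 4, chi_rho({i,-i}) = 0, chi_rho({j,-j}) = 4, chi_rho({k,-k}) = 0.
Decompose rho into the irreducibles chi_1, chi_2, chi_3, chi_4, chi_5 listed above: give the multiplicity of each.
Multiplicities: chi_1: 3, chi_2: 1, chi_3: 3, chi_4: 1, chi_5: 2.

Explanation: Use <chi_rho, chi> = (1/|G|) sum_C |C| * chi_rho(C) * conj(chi(C)) with |G| = 8 for each irreducible chi in the table:
  <chi_rho, chi_1> = (1/8)[1*(12)*conj(1) + 1*(4)*conj(1) + 2*(0)*conj(1) + 2*(4)*conj(1) + 2*(0)*conj(1)]
      = (1/8)[(12) + (4) + (0) + (8) + (0)] = 24/8 = 3
  <chi_rho, chi_2> = (1/8)[1*(12)*conj(1) + 1*(4)*conj(1) + 2*(0)*conj(1) + 2*(4)*conj(-1) + 2*(0)*conj(-1)]
      = (1/8)[(12) + (4) + (0) + (-8) + (0)] = 8/8 = 1
  <chi_rho, chi_3> = (1/8)[1*(12)*conj(1) + 1*(4)*conj(1) + 2*(0)*conj(-1) + 2*(4)*conj(1) + 2*(0)*conj(-1)]
      = (1/8)[(12) + (4) + (0) + (8) + (0)] = 24/8 = 3
  <chi_rho, chi_4> = (1/8)[1*(12)*conj(1) + 1*(4)*conj(1) + 2*(0)*conj(-1) + 2*(4)*conj(-1) + 2*(0)*conj(1)]
      = (1/8)[(12) + (4) + (0) + (-8) + (0)] = 8/8 = 1
  <chi_rho, chi_5> = (1/8)[1*(12)*conj(2) + 1*(4)*conj(-2) + 2*(0)*conj(0) + 2*(4)*conj(0) + 2*(0)*conj(0)]
      = (1/8)[(24) + (-8) + (0) + (0) + (0)] = 16/8 = 2
Dimension check: dim(rho) = sum (mult * dim) = 3*1 + 1*1 + 3*1 + 1*1 + 2*2 = 12 = chi_rho(e) = 12.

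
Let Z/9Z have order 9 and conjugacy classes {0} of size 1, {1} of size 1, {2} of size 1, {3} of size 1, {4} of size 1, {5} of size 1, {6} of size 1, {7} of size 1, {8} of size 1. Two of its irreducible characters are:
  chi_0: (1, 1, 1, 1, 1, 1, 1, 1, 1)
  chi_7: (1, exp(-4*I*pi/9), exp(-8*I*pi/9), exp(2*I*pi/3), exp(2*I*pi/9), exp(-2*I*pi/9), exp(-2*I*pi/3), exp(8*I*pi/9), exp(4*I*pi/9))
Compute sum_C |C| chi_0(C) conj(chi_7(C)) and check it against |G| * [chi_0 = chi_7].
Sum = 0; so <chi_0, chi_7> = 0 (distinct irreducibles are orthogonal).

Solution. Compute term by term over conjugacy classes (|C| * chi_0(C) * conj(chi_7(C))):
  1*(1)*conj(1) + 1*(1)*conj(exp(-4*I*pi/9)) + 1*(1)*conj(exp(-8*I*pi/9)) + 1*(1)*conj(exp(2*I*pi/3)) + 1*(1)*conj(exp(2*I*pi/9)) + 1*(1)*conj(exp(-2*I*pi/9)) + 1*(1)*conj(exp(-2*I*pi/3)) + 1*(1)*conj(exp(8*I*pi/9)) + 1*(1)*conj(exp(4*I*pi/9))
  = (1) + (exp(4*I*pi/9)) + (exp(8*I*pi/9)) + (exp(-2*I*pi/3)) + (exp(-2*I*pi/9)) + (exp(2*I*pi/9)) + (exp(2*I*pi/3)) + (exp(-8*I*pi/9)) + (exp(-4*I*pi/9))
  = 0.
(Exp terms are combined using exp(i*s)*conj(exp(i*t)) = exp(i*(s-t)), and sums of them are collapsed using the identity that for every m > 1 the m distinct m-th roots of unity sum to 0, e.g. 1 + exp(2*I*pi/3) + exp(-2*I*pi/3) = 0.)
Dividing by |G| = 9 gives 0/9 = 0, matching the row-orthogonality relation <chi_0, chi_7> = [chi_0 = chi_7].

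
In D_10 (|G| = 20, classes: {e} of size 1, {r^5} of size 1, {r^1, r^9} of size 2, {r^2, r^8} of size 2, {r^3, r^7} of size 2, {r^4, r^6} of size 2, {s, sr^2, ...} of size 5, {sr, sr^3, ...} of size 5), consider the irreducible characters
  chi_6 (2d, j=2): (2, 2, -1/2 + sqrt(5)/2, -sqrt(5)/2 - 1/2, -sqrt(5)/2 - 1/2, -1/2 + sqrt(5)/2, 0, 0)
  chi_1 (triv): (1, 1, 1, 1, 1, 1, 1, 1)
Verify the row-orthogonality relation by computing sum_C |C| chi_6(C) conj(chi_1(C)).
Sum = 0; so <chi_6, chi_1> = 0 (distinct irreducibles are orthogonal).

Argument: Compute term by term over conjugacy classes (|C| * chi_6(C) * conj(chi_1(C))):
  1*(2)*conj(1) + 1*(2)*conj(1) + 2*(-1/2 + sqrt(5)/2)*conj(1) + 2*(-sqrt(5)/2 - 1/2)*conj(1) + 2*(-sqrt(5)/2 - 1/2)*conj(1) + 2*(-1/2 + sqrt(5)/2)*conj(1) + 5*(0)*conj(1) + 5*(0)*conj(1)
  = (2) + (2) + (-1 + sqrt(5)) + (-sqrt(5) - 1) + (-sqrt(5) - 1) + (-1 + sqrt(5)) + (0) + (0)
  = 0.
Dividing by |G| = 20 gives 0/20 = 0, matching the row-orthogonality relation <chi_6, chi_1> = [chi_6 = chi_1].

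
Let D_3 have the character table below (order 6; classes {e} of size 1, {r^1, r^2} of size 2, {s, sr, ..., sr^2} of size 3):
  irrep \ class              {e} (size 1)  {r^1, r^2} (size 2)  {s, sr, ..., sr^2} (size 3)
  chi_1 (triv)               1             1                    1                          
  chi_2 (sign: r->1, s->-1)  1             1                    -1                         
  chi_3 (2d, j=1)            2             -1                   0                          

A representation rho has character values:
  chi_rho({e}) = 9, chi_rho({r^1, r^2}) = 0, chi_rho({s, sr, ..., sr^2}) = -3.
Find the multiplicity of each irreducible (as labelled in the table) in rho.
Multiplicities: chi_1: 0, chi_2: 3, chi_3: 3.

Solution. Use <chi_rho, chi> = (1/|G|) sum_C |C| * chi_rho(C) * conj(chi(C)) with |G| = 6 for each irreducible chi in the table:
  <chi_rho, chi_1> = (1/6)[1*(9)*conj(1) + 2*(0)*conj(1) + 3*(-3)*conj(1)]
      = (1/6)[(9) + (0) + (-9)] = 0/6 = 0
  <chi_rho, chi_2> = (1/6)[1*(9)*conj(1) + 2*(0)*conj(1) + 3*(-3)*conj(-1)]
      = (1/6)[(9) + (0) + (9)] = 18/6 = 3
  <chi_rho, chi_3> = (1/6)[1*(9)*conj(2) + 2*(0)*conj(-1) + 3*(-3)*conj(0)]
      = (1/6)[(18) + (0) + (0)] = 18/6 = 3
Dimension check: dim(rho) = sum (mult * dim) = 0*1 + 3*1 + 3*2 = 9 = chi_rho(e) = 9.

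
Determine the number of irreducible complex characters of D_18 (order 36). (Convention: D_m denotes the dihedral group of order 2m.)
12

Working: The number of irreducible complex representations of a finite group equals its number of conjugacy classes. D_18 has 12 conjugacy classes (n/2 + 3 for n even), so D_18 (order 36) has exactly 12 irreducible complex representations.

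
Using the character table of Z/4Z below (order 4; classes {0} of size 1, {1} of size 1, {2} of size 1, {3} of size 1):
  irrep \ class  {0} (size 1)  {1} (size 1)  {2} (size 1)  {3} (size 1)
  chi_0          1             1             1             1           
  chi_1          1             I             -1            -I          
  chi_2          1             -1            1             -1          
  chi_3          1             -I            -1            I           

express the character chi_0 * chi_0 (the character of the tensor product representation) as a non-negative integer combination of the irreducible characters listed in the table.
chi_0 tensor chi_0 = chi_0 (all other irreducibles have multiplicity 0).

Details: The character of a tensor product is the pointwise product (chi_0 * chi_0)(C) = chi_0(C) * chi_0(C):
  {0}: (1)*(1), {1}: (1)*(1), {2}: (1)*(1), {3}: (1)*(1)
so (chi_0 * chi_0) takes values
  {0} -> 1, {1} -> 1, {2} -> 1, {3} -> 1.
Now take the inner product of this character with each irreducible chi from the table, <chi_0*chi_0, chi> = (1/4) sum_C |C| (chi_0*chi_0)(C) conj(chi(C)):
  <chi_0*chi_0, chi_0> = (1/4)[1*(1)*conj(1) + 1*(1)*conj(1) + 1*(1)*conj(1) + 1*(1)*conj(1)]
      = (1/4)[(1) + (1) + (1) + (1)] = 4/4 = 1
  <chi_0*chi_0, chi_1> = (1/4)[1*(1)*conj(1) + 1*(1)*conj(I) + 1*(1)*conj(-1) + 1*(1)*conj(-I)]
      = (1/4)[(1) + (-I) + (-1) + (I)] = 0/4 = 0
  <chi_0*chi_0, chi_2> = (1/4)[1*(1)*conj(1) + 1*(1)*conj(-1) + 1*(1)*conj(1) + 1*(1)*conj(-1)]
      = (1/4)[(1) + (-1) + (1) + (-1)] = 0/4 = 0
  <chi_0*chi_0, chi_3> = (1/4)[1*(1)*conj(1) + 1*(1)*conj(-I) + 1*(1)*conj(-1) + 1*(1)*conj(I)]
      = (1/4)[(1) + (I) + (-1) + (-I)] = 0/4 = 0
(Exp terms are combined using exp(i*s)*conj(exp(i*t)) = exp(i*(s-t)), and sums of them are collapsed using the identity that for every m > 1 the m distinct m-th roots of unity sum to 0, e.g. 1 + exp(2*I*pi/3) + exp(-2*I*pi/3) = 0.)
Hence the multiplicities are chi_0: 1. Dimension check: dim(chi_0)*dim(chi_0) = 1*1 = 1 and sum (mult * dim) = 1*1 = 1.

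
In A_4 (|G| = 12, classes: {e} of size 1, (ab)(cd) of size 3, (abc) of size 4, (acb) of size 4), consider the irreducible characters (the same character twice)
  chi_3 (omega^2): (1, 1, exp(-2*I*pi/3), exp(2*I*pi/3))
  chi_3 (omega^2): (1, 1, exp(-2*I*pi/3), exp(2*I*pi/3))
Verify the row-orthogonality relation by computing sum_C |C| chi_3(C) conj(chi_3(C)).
Sum = 12 = |G| = 12; so <chi_3, chi_3> = 1 (norm-1 confirms irreducibility).

Working: Compute term by term over conjugacy classes (|C| * chi_3(C) * conj(chi_3(C))):
  1*(1)*conj(1) + 3*(1)*conj(1) + 4*(exp(-2*I*pi/3))*conj(exp(-2*I*pi/3)) + 4*(exp(2*I*pi/3))*conj(exp(2*I*pi/3))
  = (1) + (3) + (4) + (4)
  = 12.
(Exp terms are combined using exp(i*s)*conj(exp(i*t)) = exp(i*(s-t)), and sums of them are collapsed using the identity that for every m > 1 the m distinct m-th roots of unity sum to 0, e.g. 1 + exp(2*I*pi/3) + exp(-2*I*pi/3) = 0.)
Dividing by |G| = 12 gives 12/12 = 1, matching the row-orthogonality relation <chi_3, chi_3> = [chi_3 = chi_3].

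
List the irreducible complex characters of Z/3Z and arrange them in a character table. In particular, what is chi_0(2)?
Character table of Z/3Z (irreps indexed chi_0,...,chi_2 with chi_k(m) = zeta_3^(k*m), zeta_3 = exp(2*pi*i/3)):
  irrep \ class  {0} (size 1)  {1} (size 1)    {2} (size 1)  
  chi_0          1             1               1             
  chi_1          1             exp(2*I*pi/3)   exp(-2*I*pi/3)
  chi_2          1             exp(-2*I*pi/3)  exp(2*I*pi/3) 

Spot check: chi_0(2) = zeta_3^(0*2) = zeta_3^0 = 1.

Working: Z/3Z is abelian, so all 3 irreducible complex representations are 1-dimensional. They are given by chi_k(m) = zeta_3^(k*m) for k = 0,...,2. Row orthogonality: sum_m chi_k(m) conj(chi_l(m)) = 3 * [k = l].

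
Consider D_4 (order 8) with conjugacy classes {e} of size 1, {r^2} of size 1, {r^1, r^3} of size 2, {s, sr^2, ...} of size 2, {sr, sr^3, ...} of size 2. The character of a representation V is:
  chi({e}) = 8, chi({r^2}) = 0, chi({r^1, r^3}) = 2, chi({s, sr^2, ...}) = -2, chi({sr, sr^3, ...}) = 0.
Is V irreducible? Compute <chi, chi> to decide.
Not irreducible (reducible): <chi, chi> = 10 > 1.

Derivation: <chi, chi> = (1/|G|) sum_C |C| * |chi(C)|^2 = (1/8)[1*|8|^2 + 1*|0|^2 + 2*|2|^2 + 2*|-2|^2 + 2*|0|^2]
  = (1/8)[(64) + (0) + (8) + (8) + (0)] = 80/8 = 10.
A character is irreducible iff <chi, chi> = 1, so this representation is reducible.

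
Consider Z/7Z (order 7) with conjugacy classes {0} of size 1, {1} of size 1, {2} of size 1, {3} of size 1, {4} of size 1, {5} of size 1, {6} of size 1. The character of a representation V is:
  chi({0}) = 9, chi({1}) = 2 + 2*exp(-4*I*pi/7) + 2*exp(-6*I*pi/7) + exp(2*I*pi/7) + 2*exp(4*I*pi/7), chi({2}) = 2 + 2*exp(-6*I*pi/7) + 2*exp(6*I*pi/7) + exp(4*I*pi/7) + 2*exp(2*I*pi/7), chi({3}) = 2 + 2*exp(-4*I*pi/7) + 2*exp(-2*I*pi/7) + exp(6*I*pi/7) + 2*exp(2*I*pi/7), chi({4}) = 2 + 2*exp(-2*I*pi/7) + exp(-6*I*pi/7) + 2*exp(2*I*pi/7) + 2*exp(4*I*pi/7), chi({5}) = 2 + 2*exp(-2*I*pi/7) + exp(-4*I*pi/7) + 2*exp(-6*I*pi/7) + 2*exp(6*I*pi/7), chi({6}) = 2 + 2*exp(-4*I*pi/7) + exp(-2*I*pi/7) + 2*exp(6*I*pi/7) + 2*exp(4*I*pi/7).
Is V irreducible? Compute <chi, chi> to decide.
Not irreducible (reducible): <chi, chi> = 17 > 1.

<chi, chi> = (1/|G|) sum_C |C| * |chi(C)|^2 = (1/7)[1*|9|^2 + 1*|2 + 2*exp(-4*I*pi/7) + 2*exp(-6*I*pi/7) + exp(2*I*pi/7) + 2*exp(4*I*pi/7)|^2 + 1*|2 + 2*exp(-6*I*pi/7) + 2*exp(6*I*pi/7) + exp(4*I*pi/7) + 2*exp(2*I*pi/7)|^2 + 1*|2 + 2*exp(-4*I*pi/7) + 2*exp(-2*I*pi/7) + exp(6*I*pi/7) + 2*exp(2*I*pi/7)|^2 + 1*|2 + 2*exp(-2*I*pi/7) + exp(-6*I*pi/7) + 2*exp(2*I*pi/7) + 2*exp(4*I*pi/7)|^2 + 1*|2 + 2*exp(-2*I*pi/7) + exp(-4*I*pi/7) + 2*exp(-6*I*pi/7) + 2*exp(6*I*pi/7)|^2 + 1*|2 + 2*exp(-4*I*pi/7) + exp(-2*I*pi/7) + 2*exp(6*I*pi/7) + 2*exp(4*I*pi/7)|^2]
  = (1/7)[(81) + (17 + 12*exp(-4*I*pi/7) + 8*exp(-2*I*pi/7) + 12*exp(-6*I*pi/7) + 12*exp(6*I*pi/7) + 8*exp(2*I*pi/7) + 12*exp(4*I*pi/7)) + (17 + 12*exp(-2*I*pi/7) + 8*exp(-4*I*pi/7) + 12*exp(-6*I*pi/7) + 12*exp(6*I*pi/7) + 8*exp(4*I*pi/7) + 12*exp(2*I*pi/7)) + (17 + 12*exp(-4*I*pi/7) + 12*exp(-2*I*pi/7) + 8*exp(-6*I*pi/7) + 8*exp(6*I*pi/7) + 12*exp(2*I*pi/7) + 12*exp(4*I*pi/7)) + (17 + 12*exp(-4*I*pi/7) + 12*exp(-2*I*pi/7) + 8*exp(-6*I*pi/7) + 8*exp(6*I*pi/7) + 12*exp(2*I*pi/7) + 12*exp(4*I*pi/7)) + (17 + 12*exp(-2*I*pi/7) + 8*exp(-4*I*pi/7) + 12*exp(-6*I*pi/7) + 12*exp(6*I*pi/7) + 8*exp(4*I*pi/7) + 12*exp(2*I*pi/7)) + (17 + 12*exp(-4*I*pi/7) + 8*exp(-2*I*pi/7) + 12*exp(-6*I*pi/7) + 12*exp(6*I*pi/7) + 8*exp(2*I*pi/7) + 12*exp(4*I*pi/7))] = 119/7 = 17.
(Exp terms are combined using exp(i*s)*conj(exp(i*t)) = exp(i*(s-t)), and sums of them are collapsed using the identity that for every m > 1 the m distinct m-th roots of unity sum to 0, e.g. 1 + exp(2*I*pi/3) + exp(-2*I*pi/3) = 0.)
A character is irreducible iff <chi, chi> = 1, so this representation is reducible.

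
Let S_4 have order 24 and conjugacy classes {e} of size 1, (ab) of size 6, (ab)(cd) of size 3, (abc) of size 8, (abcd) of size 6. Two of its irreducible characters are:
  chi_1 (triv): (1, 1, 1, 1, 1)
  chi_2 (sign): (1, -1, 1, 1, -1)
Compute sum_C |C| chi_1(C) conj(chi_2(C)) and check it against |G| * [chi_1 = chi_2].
Sum = 0; so <chi_1, chi_2> = 0 (distinct irreducibles are orthogonal).

Argument: Compute term by term over conjugacy classes (|C| * chi_1(C) * conj(chi_2(C))):
  1*(1)*conj(1) + 6*(1)*conj(-1) + 3*(1)*conj(1) + 8*(1)*conj(1) + 6*(1)*conj(-1)
  = (1) + (-6) + (3) + (8) + (-6)
  = 0.
Dividing by |G| = 24 gives 0/24 = 0, matching the row-orthogonality relation <chi_1, chi_2> = [chi_1 = chi_2].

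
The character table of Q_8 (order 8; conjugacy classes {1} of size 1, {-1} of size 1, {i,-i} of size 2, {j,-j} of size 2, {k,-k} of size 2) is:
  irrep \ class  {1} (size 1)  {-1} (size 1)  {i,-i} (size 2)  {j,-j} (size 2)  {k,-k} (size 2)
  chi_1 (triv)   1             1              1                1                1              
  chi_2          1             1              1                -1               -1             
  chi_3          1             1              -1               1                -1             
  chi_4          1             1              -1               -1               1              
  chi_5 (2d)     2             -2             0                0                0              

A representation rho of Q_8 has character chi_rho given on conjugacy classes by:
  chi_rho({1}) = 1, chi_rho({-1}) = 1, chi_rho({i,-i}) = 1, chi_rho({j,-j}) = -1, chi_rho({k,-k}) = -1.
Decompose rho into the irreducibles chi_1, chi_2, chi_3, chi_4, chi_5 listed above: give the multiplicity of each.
Multiplicities: chi_1: 0, chi_2: 1, chi_3: 0, chi_4: 0, chi_5: 0.

Explanation: Use <chi_rho, chi> = (1/|G|) sum_C |C| * chi_rho(C) * conj(chi(C)) with |G| = 8 for each irreducible chi in the table:
  <chi_rho, chi_1> = (1/8)[1*(1)*conj(1) + 1*(1)*conj(1) + 2*(1)*conj(1) + 2*(-1)*conj(1) + 2*(-1)*conj(1)]
      = (1/8)[(1) + (1) + (2) + (-2) + (-2)] = 0/8 = 0
  <chi_rho, chi_2> = (1/8)[1*(1)*conj(1) + 1*(1)*conj(1) + 2*(1)*conj(1) + 2*(-1)*conj(-1) + 2*(-1)*conj(-1)]
      = (1/8)[(1) + (1) + (2) + (2) + (2)] = 8/8 = 1
  <chi_rho, chi_3> = (1/8)[1*(1)*conj(1) + 1*(1)*conj(1) + 2*(1)*conj(-1) + 2*(-1)*conj(1) + 2*(-1)*conj(-1)]
      = (1/8)[(1) + (1) + (-2) + (-2) + (2)] = 0/8 = 0
  <chi_rho, chi_4> = (1/8)[1*(1)*conj(1) + 1*(1)*conj(1) + 2*(1)*conj(-1) + 2*(-1)*conj(-1) + 2*(-1)*conj(1)]
      = (1/8)[(1) + (1) + (-2) + (2) + (-2)] = 0/8 = 0
  <chi_rho, chi_5> = (1/8)[1*(1)*conj(2) + 1*(1)*conj(-2) + 2*(1)*conj(0) + 2*(-1)*conj(0) + 2*(-1)*conj(0)]
      = (1/8)[(2) + (-2) + (0) + (0) + (0)] = 0/8 = 0
Dimension check: dim(rho) = sum (mult * dim) = 0*1 + 1*1 + 0*1 + 0*1 + 0*2 = 1 = chi_rho(e) = 1.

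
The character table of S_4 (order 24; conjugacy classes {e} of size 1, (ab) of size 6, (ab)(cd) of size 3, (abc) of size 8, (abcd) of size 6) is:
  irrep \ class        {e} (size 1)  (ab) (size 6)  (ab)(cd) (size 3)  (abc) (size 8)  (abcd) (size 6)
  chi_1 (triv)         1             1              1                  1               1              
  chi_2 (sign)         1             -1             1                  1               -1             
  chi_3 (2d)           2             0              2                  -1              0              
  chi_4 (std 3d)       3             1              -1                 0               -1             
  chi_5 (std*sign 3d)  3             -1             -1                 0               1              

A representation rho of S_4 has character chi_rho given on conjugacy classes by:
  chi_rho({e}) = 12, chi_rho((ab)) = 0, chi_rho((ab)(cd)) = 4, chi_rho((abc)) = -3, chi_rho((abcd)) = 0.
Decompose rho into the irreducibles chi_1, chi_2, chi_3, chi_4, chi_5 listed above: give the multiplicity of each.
Multiplicities: chi_1: 0, chi_2: 0, chi_3: 3, chi_4: 1, chi_5: 1.

Details: Use <chi_rho, chi> = (1/|G|) sum_C |C| * chi_rho(C) * conj(chi(C)) with |G| = 24 for each irreducible chi in the table:
  <chi_rho, chi_1> = (1/24)[1*(12)*conj(1) + 6*(0)*conj(1) + 3*(4)*conj(1) + 8*(-3)*conj(1) + 6*(0)*conj(1)]
      = (1/24)[(12) + (0) + (12) + (-24) + (0)] = 0/24 = 0
  <chi_rho, chi_2> = (1/24)[1*(12)*conj(1) + 6*(0)*conj(-1) + 3*(4)*conj(1) + 8*(-3)*conj(1) + 6*(0)*conj(-1)]
      = (1/24)[(12) + (0) + (12) + (-24) + (0)] = 0/24 = 0
  <chi_rho, chi_3> = (1/24)[1*(12)*conj(2) + 6*(0)*conj(0) + 3*(4)*conj(2) + 8*(-3)*conj(-1) + 6*(0)*conj(0)]
      = (1/24)[(24) + (0) + (24) + (24) + (0)] = 72/24 = 3
  <chi_rho, chi_4> = (1/24)[1*(12)*conj(3) + 6*(0)*conj(1) + 3*(4)*conj(-1) + 8*(-3)*conj(0) + 6*(0)*conj(-1)]
      = (1/24)[(36) + (0) + (-12) + (0) + (0)] = 24/24 = 1
  <chi_rho, chi_5> = (1/24)[1*(12)*conj(3) + 6*(0)*conj(-1) + 3*(4)*conj(-1) + 8*(-3)*conj(0) + 6*(0)*conj(1)]
      = (1/24)[(36) + (0) + (-12) + (0) + (0)] = 24/24 = 1
Dimension check: dim(rho) = sum (mult * dim) = 0*1 + 0*1 + 3*2 + 1*3 + 1*3 = 12 = chi_rho(e) = 12.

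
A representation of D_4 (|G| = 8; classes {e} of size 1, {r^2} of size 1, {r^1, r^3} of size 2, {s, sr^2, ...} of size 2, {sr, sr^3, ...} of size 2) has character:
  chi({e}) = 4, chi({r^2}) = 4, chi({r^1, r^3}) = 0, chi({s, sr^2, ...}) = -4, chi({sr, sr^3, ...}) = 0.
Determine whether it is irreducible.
Not irreducible (reducible): <chi, chi> = 8 > 1.

Explanation: <chi, chi> = (1/|G|) sum_C |C| * |chi(C)|^2 = (1/8)[1*|4|^2 + 1*|4|^2 + 2*|0|^2 + 2*|-4|^2 + 2*|0|^2]
  = (1/8)[(16) + (16) + (0) + (32) + (0)] = 64/8 = 8.
A character is irreducible iff <chi, chi> = 1, so this representation is reducible.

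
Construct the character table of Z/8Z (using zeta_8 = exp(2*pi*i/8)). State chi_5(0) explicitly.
Character table of Z/8Z (irreps indexed chi_0,...,chi_7 with chi_k(m) = zeta_8^(k*m), zeta_8 = exp(2*pi*i/8)):
  irrep \ class  {0} (size 1)  {1} (size 1)    {2} (size 1)  {3} (size 1)    {4} (size 1)  {5} (size 1)    {6} (size 1)  {7} (size 1)  
  chi_0          1             1               1             1               1             1               1             1             
  chi_1          1             exp(I*pi/4)     I             exp(3*I*pi/4)   -1            exp(-3*I*pi/4)  -I            exp(-I*pi/4)  
  chi_2          1             I               -1            -I              1             I               -1            -I            
  chi_3          1             exp(3*I*pi/4)   -I            exp(I*pi/4)     -1            exp(-I*pi/4)    I             exp(-3*I*pi/4)
  chi_4          1             -1              1             -1              1             -1              1             -1            
  chi_5          1             exp(-3*I*pi/4)  I             exp(-I*pi/4)    -1            exp(I*pi/4)     -I            exp(3*I*pi/4) 
  chi_6          1             -I              -1            I               1             -I              -1            I             
  chi_7          1             exp(-I*pi/4)    -I            exp(-3*I*pi/4)  -1            exp(3*I*pi/4)   I             exp(I*pi/4)   

Spot check: chi_5(0) = zeta_8^(5*0) = zeta_8^0 = 1.

Solution. Z/8Z is abelian, so all 8 irreducible complex representations are 1-dimensional. They are given by chi_k(m) = zeta_8^(k*m) for k = 0,...,7. Row orthogonality: sum_m chi_k(m) conj(chi_l(m)) = 8 * [k = l].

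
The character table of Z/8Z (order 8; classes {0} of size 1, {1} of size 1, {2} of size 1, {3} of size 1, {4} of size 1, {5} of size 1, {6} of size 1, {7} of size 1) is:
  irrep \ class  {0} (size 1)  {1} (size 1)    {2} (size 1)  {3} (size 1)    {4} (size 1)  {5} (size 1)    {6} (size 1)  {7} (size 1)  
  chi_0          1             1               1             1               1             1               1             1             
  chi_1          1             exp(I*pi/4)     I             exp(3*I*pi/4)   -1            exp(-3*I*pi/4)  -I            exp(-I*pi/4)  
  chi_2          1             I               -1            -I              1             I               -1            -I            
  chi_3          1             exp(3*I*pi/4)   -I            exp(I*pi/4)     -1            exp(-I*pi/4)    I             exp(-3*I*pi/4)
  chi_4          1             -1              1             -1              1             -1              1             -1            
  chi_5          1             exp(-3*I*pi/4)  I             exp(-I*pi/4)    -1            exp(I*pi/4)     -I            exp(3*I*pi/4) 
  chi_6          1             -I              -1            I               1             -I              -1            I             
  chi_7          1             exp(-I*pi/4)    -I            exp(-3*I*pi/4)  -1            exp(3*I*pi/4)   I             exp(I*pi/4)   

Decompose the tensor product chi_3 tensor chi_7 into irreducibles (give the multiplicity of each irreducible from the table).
chi_3 tensor chi_7 = chi_2 (all other irreducibles have multiplicity 0).

Justification: The character of a tensor product is the pointwise product (chi_3 * chi_7)(C) = chi_3(C) * chi_7(C):
  {0}: (1)*(1), {1}: (exp(3*I*pi/4))*(exp(-I*pi/4)), {2}: (-I)*(-I), {3}: (exp(I*pi/4))*(exp(-3*I*pi/4)), {4}: (-1)*(-1), {5}: (exp(-I*pi/4))*(exp(3*I*pi/4)), {6}: (I)*(I), {7}: (exp(-3*I*pi/4))*(exp(I*pi/4))
so (chi_3 * chi_7) takes values
  {0} -> 1, {1} -> I, {2} -> -1, {3} -> -I, {4} -> 1, {5} -> I, {6} -> -1, {7} -> -I.
Now take the inner product of this character with each irreducible chi from the table, <chi_3*chi_7, chi> = (1/8) sum_C |C| (chi_3*chi_7)(C) conj(chi(C)):
  <chi_3*chi_7, chi_0> = (1/8)[1*(1)*conj(1) + 1*(I)*conj(1) + 1*(-1)*conj(1) + 1*(-I)*conj(1) + 1*(1)*conj(1) + 1*(I)*conj(1) + 1*(-1)*conj(1) + 1*(-I)*conj(1)]
      = (1/8)[(1) + (I) + (-1) + (-I) + (1) + (I) + (-1) + (-I)] = 0/8 = 0
  <chi_3*chi_7, chi_1> = (1/8)[1*(1)*conj(1) + 1*(I)*conj(exp(I*pi/4)) + 1*(-1)*conj(I) + 1*(-I)*conj(exp(3*I*pi/4)) + 1*(1)*conj(-1) + 1*(I)*conj(exp(-3*I*pi/4)) + 1*(-1)*conj(-I) + 1*(-I)*conj(exp(-I*pi/4))]
      = (1/8)[(1) + (exp(I*pi/4)) + (I) + (-exp(-I*pi/4)) + (-1) + (exp(-3*I*pi/4)) + (-I) + (-exp(3*I*pi/4))] = 0/8 = 0
  <chi_3*chi_7, chi_2> = (1/8)[1*(1)*conj(1) + 1*(I)*conj(I) + 1*(-1)*conj(-1) + 1*(-I)*conj(-I) + 1*(1)*conj(1) + 1*(I)*conj(I) + 1*(-1)*conj(-1) + 1*(-I)*conj(-I)]
      = (1/8)[(1) + (1) + (1) + (1) + (1) + (1) + (1) + (1)] = 8/8 = 1
  <chi_3*chi_7, chi_3> = (1/8)[1*(1)*conj(1) + 1*(I)*conj(exp(3*I*pi/4)) + 1*(-1)*conj(-I) + 1*(-I)*conj(exp(I*pi/4)) + 1*(1)*conj(-1) + 1*(I)*conj(exp(-I*pi/4)) + 1*(-1)*conj(I) + 1*(-I)*conj(exp(-3*I*pi/4))]
      = (1/8)[(1) + (exp(-I*pi/4)) + (-I) + (-exp(I*pi/4)) + (-1) + (exp(3*I*pi/4)) + (I) + (-exp(-3*I*pi/4))] = 0/8 = 0
  <chi_3*chi_7, chi_4> = (1/8)[1*(1)*conj(1) + 1*(I)*conj(-1) + 1*(-1)*conj(1) + 1*(-I)*conj(-1) + 1*(1)*conj(1) + 1*(I)*conj(-1) + 1*(-1)*conj(1) + 1*(-I)*conj(-1)]
      = (1/8)[(1) + (-I) + (-1) + (I) + (1) + (-I) + (-1) + (I)] = 0/8 = 0
  <chi_3*chi_7, chi_5> = (1/8)[1*(1)*conj(1) + 1*(I)*conj(exp(-3*I*pi/4)) + 1*(-1)*conj(I) + 1*(-I)*conj(exp(-I*pi/4)) + 1*(1)*conj(-1) + 1*(I)*conj(exp(I*pi/4)) + 1*(-1)*conj(-I) + 1*(-I)*conj(exp(3*I*pi/4))]
      = (1/8)[(1) + (exp(-3*I*pi/4)) + (I) + (-exp(3*I*pi/4)) + (-1) + (exp(I*pi/4)) + (-I) + (-exp(-I*pi/4))] = 0/8 = 0
  <chi_3*chi_7, chi_6> = (1/8)[1*(1)*conj(1) + 1*(I)*conj(-I) + 1*(-1)*conj(-1) + 1*(-I)*conj(I) + 1*(1)*conj(1) + 1*(I)*conj(-I) + 1*(-1)*conj(-1) + 1*(-I)*conj(I)]
      = (1/8)[(1) + (-1) + (1) + (-1) + (1) + (-1) + (1) + (-1)] = 0/8 = 0
  <chi_3*chi_7, chi_7> = (1/8)[1*(1)*conj(1) + 1*(I)*conj(exp(-I*pi/4)) + 1*(-1)*conj(-I) + 1*(-I)*conj(exp(-3*I*pi/4)) + 1*(1)*conj(-1) + 1*(I)*conj(exp(3*I*pi/4)) + 1*(-1)*conj(I) + 1*(-I)*conj(exp(I*pi/4))]
      = (1/8)[(1) + (exp(3*I*pi/4)) + (-I) + (-exp(-3*I*pi/4)) + (-1) + (exp(-I*pi/4)) + (I) + (-exp(I*pi/4))] = 0/8 = 0
(Exp terms are combined using exp(i*s)*conj(exp(i*t)) = exp(i*(s-t)), and sums of them are collapsed using the identity that for every m > 1 the m distinct m-th roots of unity sum to 0, e.g. 1 + exp(2*I*pi/3) + exp(-2*I*pi/3) = 0.)
Hence the multiplicities are chi_2: 1. Dimension check: dim(chi_3)*dim(chi_7) = 1*1 = 1 and sum (mult * dim) = 1*1 = 1.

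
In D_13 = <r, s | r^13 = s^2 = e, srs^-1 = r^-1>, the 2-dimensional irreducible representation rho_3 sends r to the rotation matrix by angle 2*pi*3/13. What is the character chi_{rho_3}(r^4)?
chi_{rho_3}(r^4) = 2*cos(2*pi*3*4/13) = 2*cos(2*pi/13)

Justification: rho_3(r^4) is rotation by angle 2*pi*3*4/13, whose trace is 2*cos(2*pi*3*4/13) = 2*cos(2*pi/13).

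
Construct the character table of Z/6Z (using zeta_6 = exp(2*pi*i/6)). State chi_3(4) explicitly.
Character table of Z/6Z (irreps indexed chi_0,...,chi_5 with chi_k(m) = zeta_6^(k*m), zeta_6 = exp(2*pi*i/6)):
  irrep \ class  {0} (size 1)  {1} (size 1)    {2} (size 1)    {3} (size 1)  {4} (size 1)    {5} (size 1)  
  chi_0          1             1               1               1             1               1             
  chi_1          1             exp(I*pi/3)     exp(2*I*pi/3)   -1            exp(-2*I*pi/3)  exp(-I*pi/3)  
  chi_2          1             exp(2*I*pi/3)   exp(-2*I*pi/3)  1             exp(2*I*pi/3)   exp(-2*I*pi/3)
  chi_3          1             -1              1               -1            1               -1            
  chi_4          1             exp(-2*I*pi/3)  exp(2*I*pi/3)   1             exp(-2*I*pi/3)  exp(2*I*pi/3) 
  chi_5          1             exp(-I*pi/3)    exp(-2*I*pi/3)  -1            exp(2*I*pi/3)   exp(I*pi/3)   

Spot check: chi_3(4) = zeta_6^(3*4) = zeta_6^12 = 1.

Solution. Z/6Z is abelian, so all 6 irreducible complex representations are 1-dimensional. They are given by chi_k(m) = zeta_6^(k*m) for k = 0,...,5. Row orthogonality: sum_m chi_k(m) conj(chi_l(m)) = 6 * [k = l].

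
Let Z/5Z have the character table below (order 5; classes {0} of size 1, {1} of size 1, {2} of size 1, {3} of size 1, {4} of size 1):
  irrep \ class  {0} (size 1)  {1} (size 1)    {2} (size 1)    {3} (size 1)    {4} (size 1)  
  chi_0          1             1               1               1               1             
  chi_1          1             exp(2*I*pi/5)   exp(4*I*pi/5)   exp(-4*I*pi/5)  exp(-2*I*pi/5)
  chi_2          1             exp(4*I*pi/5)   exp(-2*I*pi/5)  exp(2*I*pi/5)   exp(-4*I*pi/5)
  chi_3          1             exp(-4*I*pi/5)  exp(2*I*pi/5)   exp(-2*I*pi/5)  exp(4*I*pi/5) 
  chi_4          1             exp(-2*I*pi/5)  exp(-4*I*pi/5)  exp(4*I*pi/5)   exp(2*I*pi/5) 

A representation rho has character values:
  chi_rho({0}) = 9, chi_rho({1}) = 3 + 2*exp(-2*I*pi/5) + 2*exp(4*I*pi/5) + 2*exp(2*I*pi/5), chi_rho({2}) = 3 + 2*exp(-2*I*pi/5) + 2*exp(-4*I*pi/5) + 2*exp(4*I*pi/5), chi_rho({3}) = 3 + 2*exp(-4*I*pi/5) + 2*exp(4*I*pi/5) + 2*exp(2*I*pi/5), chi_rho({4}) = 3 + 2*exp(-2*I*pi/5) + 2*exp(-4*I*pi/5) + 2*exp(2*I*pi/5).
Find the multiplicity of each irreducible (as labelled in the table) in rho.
Multiplicities: chi_0: 3, chi_1: 2, chi_2: 2, chi_3: 0, chi_4: 2.

Explanation: Use <chi_rho, chi> = (1/|G|) sum_C |C| * chi_rho(C) * conj(chi(C)) with |G| = 5 for each irreducible chi in the table:
  <chi_rho, chi_0> = (1/5)[1*(9)*conj(1) + 1*(3 + 2*exp(-2*I*pi/5) + 2*exp(4*I*pi/5) + 2*exp(2*I*pi/5))*conj(1) + 1*(3 + 2*exp(-2*I*pi/5) + 2*exp(-4*I*pi/5) + 2*exp(4*I*pi/5))*conj(1) + 1*(3 + 2*exp(-4*I*pi/5) + 2*exp(4*I*pi/5) + 2*exp(2*I*pi/5))*conj(1) + 1*(3 + 2*exp(-2*I*pi/5) + 2*exp(-4*I*pi/5) + 2*exp(2*I*pi/5))*conj(1)]
      = (1/5)[(9) + (3 + 2*exp(-2*I*pi/5) + 2*exp(4*I*pi/5) + 2*exp(2*I*pi/5)) + (3 + 2*exp(-2*I*pi/5) + 2*exp(-4*I*pi/5) + 2*exp(4*I*pi/5)) + (3 + 2*exp(-4*I*pi/5) + 2*exp(4*I*pi/5) + 2*exp(2*I*pi/5)) + (3 + 2*exp(-2*I*pi/5) + 2*exp(-4*I*pi/5) + 2*exp(2*I*pi/5))] = 15/5 = 3
  <chi_rho, chi_1> = (1/5)[1*(9)*conj(1) + 1*(3 + 2*exp(-2*I*pi/5) + 2*exp(4*I*pi/5) + 2*exp(2*I*pi/5))*conj(exp(2*I*pi/5)) + 1*(3 + 2*exp(-2*I*pi/5) + 2*exp(-4*I*pi/5) + 2*exp(4*I*pi/5))*conj(exp(4*I*pi/5)) + 1*(3 + 2*exp(-4*I*pi/5) + 2*exp(4*I*pi/5) + 2*exp(2*I*pi/5))*conj(exp(-4*I*pi/5)) + 1*(3 + 2*exp(-2*I*pi/5) + 2*exp(-4*I*pi/5) + 2*exp(2*I*pi/5))*conj(exp(-2*I*pi/5))]
      = (1/5)[(9) + (2 + 3*exp(-2*I*pi/5) + 2*exp(-4*I*pi/5) + 2*exp(2*I*pi/5)) + (2 + 3*exp(-4*I*pi/5) + 2*exp(4*I*pi/5) + 2*exp(2*I*pi/5)) + (2 + 2*exp(-2*I*pi/5) + 2*exp(-4*I*pi/5) + 3*exp(4*I*pi/5)) + (2 + 2*exp(-2*I*pi/5) + 2*exp(4*I*pi/5) + 3*exp(2*I*pi/5))] = 10/5 = 2
  <chi_rho, chi_2> = (1/5)[1*(9)*conj(1) + 1*(3 + 2*exp(-2*I*pi/5) + 2*exp(4*I*pi/5) + 2*exp(2*I*pi/5))*conj(exp(4*I*pi/5)) + 1*(3 + 2*exp(-2*I*pi/5) + 2*exp(-4*I*pi/5) + 2*exp(4*I*pi/5))*conj(exp(-2*I*pi/5)) + 1*(3 + 2*exp(-4*I*pi/5) + 2*exp(4*I*pi/5) + 2*exp(2*I*pi/5))*conj(exp(2*I*pi/5)) + 1*(3 + 2*exp(-2*I*pi/5) + 2*exp(-4*I*pi/5) + 2*exp(2*I*pi/5))*conj(exp(-4*I*pi/5))]
      = (1/5)[(9) + (2 + 2*exp(-2*I*pi/5) + 3*exp(-4*I*pi/5) + 2*exp(4*I*pi/5)) + (2 + 2*exp(-2*I*pi/5) + 2*exp(-4*I*pi/5) + 3*exp(2*I*pi/5)) + (2 + 3*exp(-2*I*pi/5) + 2*exp(4*I*pi/5) + 2*exp(2*I*pi/5)) + (2 + 2*exp(-4*I*pi/5) + 3*exp(4*I*pi/5) + 2*exp(2*I*pi/5))] = 10/5 = 2
  <chi_rho, chi_3> = (1/5)[1*(9)*conj(1) + 1*(3 + 2*exp(-2*I*pi/5) + 2*exp(4*I*pi/5) + 2*exp(2*I*pi/5))*conj(exp(-4*I*pi/5)) + 1*(3 + 2*exp(-2*I*pi/5) + 2*exp(-4*I*pi/5) + 2*exp(4*I*pi/5))*conj(exp(2*I*pi/5)) + 1*(3 + 2*exp(-4*I*pi/5) + 2*exp(4*I*pi/5) + 2*exp(2*I*pi/5))*conj(exp(-2*I*pi/5)) + 1*(3 + 2*exp(-2*I*pi/5) + 2*exp(-4*I*pi/5) + 2*exp(2*I*pi/5))*conj(exp(4*I*pi/5))]
      = (1/5)[(9) + (2*exp(-2*I*pi/5) + 2*exp(-4*I*pi/5) + 3*exp(4*I*pi/5) + 2*exp(2*I*pi/5)) + (3*exp(-2*I*pi/5) + 2*exp(-4*I*pi/5) + 2*exp(4*I*pi/5) + 2*exp(2*I*pi/5)) + (2*exp(-2*I*pi/5) + 2*exp(-4*I*pi/5) + 2*exp(4*I*pi/5) + 3*exp(2*I*pi/5)) + (2*exp(-2*I*pi/5) + 3*exp(-4*I*pi/5) + 2*exp(4*I*pi/5) + 2*exp(2*I*pi/5))] = 0/5 = 0
  <chi_rho, chi_4> = (1/5)[1*(9)*conj(1) + 1*(3 + 2*exp(-2*I*pi/5) + 2*exp(4*I*pi/5) + 2*exp(2*I*pi/5))*conj(exp(-2*I*pi/5)) + 1*(3 + 2*exp(-2*I*pi/5) + 2*exp(-4*I*pi/5) + 2*exp(4*I*pi/5))*conj(exp(-4*I*pi/5)) + 1*(3 + 2*exp(-4*I*pi/5) + 2*exp(4*I*pi/5) + 2*exp(2*I*pi/5))*conj(exp(4*I*pi/5)) + 1*(3 + 2*exp(-2*I*pi/5) + 2*exp(-4*I*pi/5) + 2*exp(2*I*pi/5))*conj(exp(2*I*pi/5))]
      = (1/5)[(9) + (2 + 2*exp(-4*I*pi/5) + 2*exp(4*I*pi/5) + 3*exp(2*I*pi/5)) + (2 + 2*exp(-2*I*pi/5) + 3*exp(4*I*pi/5) + 2*exp(2*I*pi/5)) + (2 + 2*exp(-2*I*pi/5) + 3*exp(-4*I*pi/5) + 2*exp(2*I*pi/5)) + (2 + 3*exp(-2*I*pi/5) + 2*exp(-4*I*pi/5) + 2*exp(4*I*pi/5))] = 10/5 = 2
(Exp terms are combined using exp(i*s)*conj(exp(i*t)) = exp(i*(s-t)), and sums of them are collapsed using the identity that for every m > 1 the m distinct m-th roots of unity sum to 0, e.g. 1 + exp(2*I*pi/3) + exp(-2*I*pi/3) = 0.)
Dimension check: dim(rho) = sum (mult * dim) = 3*1 + 2*1 + 2*1 + 0*1 + 2*1 = 9 = chi_rho(e) = 9.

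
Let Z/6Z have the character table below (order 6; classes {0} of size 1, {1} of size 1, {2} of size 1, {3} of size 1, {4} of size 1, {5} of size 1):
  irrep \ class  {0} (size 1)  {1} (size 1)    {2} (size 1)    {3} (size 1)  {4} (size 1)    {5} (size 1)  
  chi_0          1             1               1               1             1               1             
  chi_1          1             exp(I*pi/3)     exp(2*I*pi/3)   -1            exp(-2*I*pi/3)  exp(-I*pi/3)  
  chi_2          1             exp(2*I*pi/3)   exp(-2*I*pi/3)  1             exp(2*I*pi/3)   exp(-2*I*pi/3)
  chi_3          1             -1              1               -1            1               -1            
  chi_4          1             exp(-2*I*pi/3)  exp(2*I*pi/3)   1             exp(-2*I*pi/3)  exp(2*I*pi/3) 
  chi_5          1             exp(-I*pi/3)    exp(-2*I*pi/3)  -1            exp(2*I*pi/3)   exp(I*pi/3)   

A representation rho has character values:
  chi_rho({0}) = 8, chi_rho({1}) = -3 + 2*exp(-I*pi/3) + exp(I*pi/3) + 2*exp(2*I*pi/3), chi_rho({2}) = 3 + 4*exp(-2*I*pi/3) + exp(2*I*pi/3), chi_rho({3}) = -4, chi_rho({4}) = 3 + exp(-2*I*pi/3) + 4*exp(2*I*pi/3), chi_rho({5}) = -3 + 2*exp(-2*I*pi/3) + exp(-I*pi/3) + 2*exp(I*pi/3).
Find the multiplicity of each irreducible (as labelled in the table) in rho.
Multiplicities: chi_0: 0, chi_1: 1, chi_2: 2, chi_3: 3, chi_4: 0, chi_5: 2.

Reasoning: Use <chi_rho, chi> = (1/|G|) sum_C |C| * chi_rho(C) * conj(chi(C)) with |G| = 6 for each irreducible chi in the table:
  <chi_rho, chi_0> = (1/6)[1*(8)*conj(1) + 1*(-3 + 2*exp(-I*pi/3) + exp(I*pi/3) + 2*exp(2*I*pi/3))*conj(1) + 1*(3 + 4*exp(-2*I*pi/3) + exp(2*I*pi/3))*conj(1) + 1*(-4)*conj(1) + 1*(3 + exp(-2*I*pi/3) + 4*exp(2*I*pi/3))*conj(1) + 1*(-3 + 2*exp(-2*I*pi/3) + exp(-I*pi/3) + 2*exp(I*pi/3))*conj(1)]
      = (1/6)[(8) + (-3 + 2*exp(-I*pi/3) + exp(I*pi/3) + 2*exp(2*I*pi/3)) + (3 + 4*exp(-2*I*pi/3) + exp(2*I*pi/3)) + (-4) + (3 + exp(-2*I*pi/3) + 4*exp(2*I*pi/3)) + (-3 + 2*exp(-2*I*pi/3) + exp(-I*pi/3) + 2*exp(I*pi/3))] = 0/6 = 0
  <chi_rho, chi_1> = (1/6)[1*(8)*conj(1) + 1*(-3 + 2*exp(-I*pi/3) + exp(I*pi/3) + 2*exp(2*I*pi/3))*conj(exp(I*pi/3)) + 1*(3 + 4*exp(-2*I*pi/3) + exp(2*I*pi/3))*conj(exp(2*I*pi/3)) + 1*(-4)*conj(-1) + 1*(3 + exp(-2*I*pi/3) + 4*exp(2*I*pi/3))*conj(exp(-2*I*pi/3)) + 1*(-3 + 2*exp(-2*I*pi/3) + exp(-I*pi/3) + 2*exp(I*pi/3))*conj(exp(-I*pi/3))]
      = (1/6)[(8) + (1 + 2*exp(-2*I*pi/3) + 2*exp(I*pi/3) - 3*exp(-I*pi/3)) + (1 + 3*exp(-2*I*pi/3) + 4*exp(2*I*pi/3)) + (4) + (1 + 4*exp(-2*I*pi/3) + 3*exp(2*I*pi/3)) + (1 - 3*exp(I*pi/3) + 2*exp(-I*pi/3) + 2*exp(2*I*pi/3))] = 6/6 = 1
  <chi_rho, chi_2> = (1/6)[1*(8)*conj(1) + 1*(-3 + 2*exp(-I*pi/3) + exp(I*pi/3) + 2*exp(2*I*pi/3))*conj(exp(2*I*pi/3)) + 1*(3 + 4*exp(-2*I*pi/3) + exp(2*I*pi/3))*conj(exp(-2*I*pi/3)) + 1*(-4)*conj(1) + 1*(3 + exp(-2*I*pi/3) + 4*exp(2*I*pi/3))*conj(exp(2*I*pi/3)) + 1*(-3 + 2*exp(-2*I*pi/3) + exp(-I*pi/3) + 2*exp(I*pi/3))*conj(exp(-2*I*pi/3))]
      = (1/6)[(8) + (exp(-I*pi/3) - 3*exp(-2*I*pi/3)) + (4 + exp(-2*I*pi/3) + 3*exp(2*I*pi/3)) + (-4) + (4 + 3*exp(-2*I*pi/3) + exp(2*I*pi/3)) + (-3*exp(2*I*pi/3) + exp(I*pi/3))] = 12/6 = 2
  <chi_rho, chi_3> = (1/6)[1*(8)*conj(1) + 1*(-3 + 2*exp(-I*pi/3) + exp(I*pi/3) + 2*exp(2*I*pi/3))*conj(-1) + 1*(3 + 4*exp(-2*I*pi/3) + exp(2*I*pi/3))*conj(1) + 1*(-4)*conj(-1) + 1*(3 + exp(-2*I*pi/3) + 4*exp(2*I*pi/3))*conj(1) + 1*(-3 + 2*exp(-2*I*pi/3) + exp(-I*pi/3) + 2*exp(I*pi/3))*conj(-1)]
      = (1/6)[(8) + (3 - 2*exp(2*I*pi/3) - exp(I*pi/3) - 2*exp(-I*pi/3)) + (3 + 4*exp(-2*I*pi/3) + exp(2*I*pi/3)) + (4) + (3 + exp(-2*I*pi/3) + 4*exp(2*I*pi/3)) + (3 - 2*exp(I*pi/3) - exp(-I*pi/3) - 2*exp(-2*I*pi/3))] = 18/6 = 3
  <chi_rho, chi_4> = (1/6)[1*(8)*conj(1) + 1*(-3 + 2*exp(-I*pi/3) + exp(I*pi/3) + 2*exp(2*I*pi/3))*conj(exp(-2*I*pi/3)) + 1*(3 + 4*exp(-2*I*pi/3) + exp(2*I*pi/3))*conj(exp(2*I*pi/3)) + 1*(-4)*conj(1) + 1*(3 + exp(-2*I*pi/3) + 4*exp(2*I*pi/3))*conj(exp(-2*I*pi/3)) + 1*(-3 + 2*exp(-2*I*pi/3) + exp(-I*pi/3) + 2*exp(I*pi/3))*conj(exp(2*I*pi/3))]
      = (1/6)[(8) + (-1 - 3*exp(2*I*pi/3) + 2*exp(-2*I*pi/3) + 2*exp(I*pi/3)) + (1 + 3*exp(-2*I*pi/3) + 4*exp(2*I*pi/3)) + (-4) + (1 + 4*exp(-2*I*pi/3) + 3*exp(2*I*pi/3)) + (-1 + 2*exp(-I*pi/3) + 2*exp(2*I*pi/3) - 3*exp(-2*I*pi/3))] = 0/6 = 0
  <chi_rho, chi_5> = (1/6)[1*(8)*conj(1) + 1*(-3 + 2*exp(-I*pi/3) + exp(I*pi/3) + 2*exp(2*I*pi/3))*conj(exp(-I*pi/3)) + 1*(3 + 4*exp(-2*I*pi/3) + exp(2*I*pi/3))*conj(exp(-2*I*pi/3)) + 1*(-4)*conj(-1) + 1*(3 + exp(-2*I*pi/3) + 4*exp(2*I*pi/3))*conj(exp(2*I*pi/3)) + 1*(-3 + 2*exp(-2*I*pi/3) + exp(-I*pi/3) + 2*exp(I*pi/3))*conj(exp(I*pi/3))]
      = (1/6)[(8) + (-3*exp(I*pi/3) + exp(2*I*pi/3)) + (4 + exp(-2*I*pi/3) + 3*exp(2*I*pi/3)) + (4) + (4 + 3*exp(-2*I*pi/3) + exp(2*I*pi/3)) + (exp(-2*I*pi/3) - 3*exp(-I*pi/3))] = 12/6 = 2
(Exp terms are combined using exp(i*s)*conj(exp(i*t)) = exp(i*(s-t)), and sums of them are collapsed using the identity that for every m > 1 the m distinct m-th roots of unity sum to 0, e.g. 1 + exp(2*I*pi/3) + exp(-2*I*pi/3) = 0.)
Dimension check: dim(rho) = sum (mult * dim) = 0*1 + 1*1 + 2*1 + 3*1 + 0*1 + 2*1 = 8 = chi_rho(e) = 8.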